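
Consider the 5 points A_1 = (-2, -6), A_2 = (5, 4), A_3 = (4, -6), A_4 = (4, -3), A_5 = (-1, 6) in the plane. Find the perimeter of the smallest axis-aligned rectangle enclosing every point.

38

Width = max x − min x = 5 − (-2) = 7.
Height = max y − min y = 6 − (-6) = 12.
Perimeter = 2(7 + 12) = 38.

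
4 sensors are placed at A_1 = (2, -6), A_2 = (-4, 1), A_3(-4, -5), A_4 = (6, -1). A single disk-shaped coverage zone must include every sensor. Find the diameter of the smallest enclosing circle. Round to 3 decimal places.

The minimum enclosing circle is determined by three boundary points: A_2, A_3, A_4.
Their circumcentre is (0.6, -2) with r² = 30.16.
The farthest remaining point A_1 is at distance² 17.96 ≤ 30.16.
Diameter = 2r = 2√(30.16) ≈ 10.984.

10.984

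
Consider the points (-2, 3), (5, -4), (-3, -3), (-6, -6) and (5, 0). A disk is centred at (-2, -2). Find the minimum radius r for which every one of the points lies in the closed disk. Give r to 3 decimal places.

The required radius is the distance from (-2, -2) to the farthest point.
Squared distances: 25, 53, 2, 32, 53.
Maximum is 53, attained at (5, -4).
r = √53 ≈ 7.280.

7.280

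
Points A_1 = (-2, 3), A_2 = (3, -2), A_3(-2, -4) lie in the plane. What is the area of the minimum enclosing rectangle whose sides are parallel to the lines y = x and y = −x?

35

In coordinates u = x + y, v = x − y the rectangle is axis-aligned; the map (x,y)→(u,v) scales areas by 2.
u-values: 1, 1, -6; range = 1 − (-6) = 7.
v-values: -5, 5, 2; range = 5 − (-5) = 10.
Area = (7 × 10) / 2 = 35.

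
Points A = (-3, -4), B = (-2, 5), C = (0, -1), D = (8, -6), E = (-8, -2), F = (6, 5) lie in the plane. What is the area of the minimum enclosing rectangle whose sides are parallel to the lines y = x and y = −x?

In coordinates u = x + y, v = x − y the rectangle is axis-aligned; the map (x,y)→(u,v) scales areas by 2.
u-values: -7, 3, -1, 2, -10, 11; range = 11 − (-10) = 21.
v-values: 1, -7, 1, 14, -6, 1; range = 14 − (-7) = 21.
Area = (21 × 21) / 2 = 220.5.

220.5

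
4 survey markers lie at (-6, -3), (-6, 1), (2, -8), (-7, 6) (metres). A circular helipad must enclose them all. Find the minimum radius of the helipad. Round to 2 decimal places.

8.32

The minimum enclosing circle of a finite set is fixed by two of the points (as a diameter) or three (as a circumcircle).
The farthest pair is (2, -8)–(-7, 6) with squared distance 277. The circle on this segment as diameter has centre (-2.5, -1) and r² = 277/4 = 69.25.
Check (-6, -3): distance² to centre = 16.25 ≤ 69.25, so it lies inside.
All remaining points lie in this disk, and no smaller disk contains both endpoints, so this is the minimum enclosing circle.
r = √(69.25) ≈ 8.32.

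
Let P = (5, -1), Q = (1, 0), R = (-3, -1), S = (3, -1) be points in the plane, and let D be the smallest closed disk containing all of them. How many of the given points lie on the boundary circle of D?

2

The minimum enclosing circle of a finite set is fixed by two of the points (as a diameter) or three (as a circumcircle).
The farthest pair is P–R with squared distance 64. The circle on this segment as diameter has centre (1, -1) and r² = 64/4 = 16.
Check Q: distance² to centre = 1 ≤ 16, so it lies inside.
All remaining points lie in this disk, and no smaller disk contains both endpoints, so this is the minimum enclosing circle.
The points at distance exactly r from the centre are P, R — 2 points.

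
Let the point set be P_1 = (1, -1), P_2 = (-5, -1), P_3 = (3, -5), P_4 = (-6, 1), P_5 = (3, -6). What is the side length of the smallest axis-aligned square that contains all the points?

9

The bounding box has width 9 and height 7.
An axis-aligned square enclosing the set must have side ≥ max(width, height).
So the minimum side is max(9, 7) = 9.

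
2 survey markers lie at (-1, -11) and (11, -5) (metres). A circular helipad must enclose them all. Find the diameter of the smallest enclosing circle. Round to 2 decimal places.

The smallest circle enclosing two points has them as diameter endpoints.
Centre = midpoint = (5, -8); r² = |(-1, -11)−(11, -5)|²/4 = 180/4 = 45.
Diameter = 2r = 2√45 ≈ 13.42.

13.42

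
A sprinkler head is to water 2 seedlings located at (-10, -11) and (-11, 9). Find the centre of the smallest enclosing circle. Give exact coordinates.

The smallest circle enclosing two points has them as diameter endpoints.
Centre = midpoint = (-10.5, -1); r² = |(-10, -11)−(-11, 9)|²/4 = 401/4 = 100.25.
Centre = (-10.5, -1).

(-10.5, -1)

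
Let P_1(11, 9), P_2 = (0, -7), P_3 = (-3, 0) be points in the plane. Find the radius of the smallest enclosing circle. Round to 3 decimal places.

Side lengths²: P_1P_2² = 377, P_1P_3² = 277, P_2P_3² = 58.
Since P_1P_2² = 377 ≥ 277 + 58 = 335, the angle opposite P_1P_2 is not acute, so the smallest enclosing circle has P_1P_2 as diameter.
Centre = midpoint of P_1P_2 = (5.5, 1), r² = 377/4 = 94.25.
r = √(94.25) ≈ 9.708.

9.708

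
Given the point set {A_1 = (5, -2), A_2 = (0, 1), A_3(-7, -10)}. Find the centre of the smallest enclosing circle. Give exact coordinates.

Side lengths²: A_1A_2² = 34, A_1A_3² = 208, A_2A_3² = 170.
Since A_1A_3² = 208 ≥ 170 + 34 = 204, the angle opposite A_1A_3 is not acute, so the smallest enclosing circle has A_1A_3 as diameter.
Centre = midpoint of A_1A_3 = (-1, -6), r² = 208/4 = 52.
Centre = (-1, -6).

(-1, -6)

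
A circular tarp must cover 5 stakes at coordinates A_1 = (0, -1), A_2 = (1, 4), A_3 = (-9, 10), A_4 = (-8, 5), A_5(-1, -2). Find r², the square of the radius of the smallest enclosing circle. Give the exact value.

A smallest enclosing disk is always determined by at most three of the input points on its boundary.
The farthest pair is A_3–A_5 with squared distance 208. The circle on this segment as diameter has centre (-5, 4) and r² = 208/4 = 52.
Check A_1: distance² to centre = 50 ≤ 52, so it lies inside.
All remaining points lie in this disk, and no smaller disk contains both endpoints, so this is the minimum enclosing circle.

52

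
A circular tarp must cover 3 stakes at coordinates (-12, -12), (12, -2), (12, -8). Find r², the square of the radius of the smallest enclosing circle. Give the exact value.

169

Call the three points A, B, C in the order given.
Side lengths²: AB² = 676, AC² = 592, BC² = 36.
Since AB² = 676 ≥ 592 + 36 = 628, the angle opposite AB is not acute, so the smallest enclosing circle has AB as diameter.
Centre = midpoint of AB = (0, -7), r² = 676/4 = 169.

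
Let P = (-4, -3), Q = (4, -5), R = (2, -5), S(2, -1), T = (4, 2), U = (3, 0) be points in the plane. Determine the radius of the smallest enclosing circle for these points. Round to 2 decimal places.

4.86

By Welzl's lemma the MEC is supported by two points (diametrically opposite) or three points (on a circumcircle).
The minimum enclosing circle is determined by three boundary points: P, Q, T.
Their circumcentre is (0.625, -1.5) with r² = 23.640625.
The farthest remaining point R is at distance² 14.140625 ≤ 23.640625.
r = √(23.640625) ≈ 4.86.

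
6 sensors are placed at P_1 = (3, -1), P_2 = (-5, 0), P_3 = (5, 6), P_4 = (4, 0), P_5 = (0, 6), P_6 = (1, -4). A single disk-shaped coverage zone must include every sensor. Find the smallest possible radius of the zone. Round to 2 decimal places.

The minimum enclosing circle of a finite set is fixed by two of the points (as a diameter) or three (as a circumcircle).
The minimum enclosing circle is determined by three boundary points: P_2, P_3, P_6.
Their circumcentre is (12/19, 37/19) with r² = 12818/361.
The farthest remaining point P_5 is at distance² 6073/361 ≤ 12818/361.
r = √(12818/361) ≈ 5.96.

5.96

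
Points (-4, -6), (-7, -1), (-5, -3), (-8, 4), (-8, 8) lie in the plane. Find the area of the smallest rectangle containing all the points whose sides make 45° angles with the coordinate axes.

90

In coordinates u = x + y, v = x − y the rectangle is axis-aligned; the map (x,y)→(u,v) scales areas by 2.
u-values: -10, -8, -8, -4, 0; range = 0 − (-10) = 10.
v-values: 2, -6, -2, -12, -16; range = 2 − (-16) = 18.
Area = (10 × 18) / 2 = 90.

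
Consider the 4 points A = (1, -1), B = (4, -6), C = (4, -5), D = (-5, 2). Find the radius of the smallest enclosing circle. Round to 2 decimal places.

6.02

A smallest enclosing disk is always determined by at most three of the input points on its boundary.
The farthest pair is B–D with squared distance 145. The circle on this segment as diameter has centre (-0.5, -2) and r² = 145/4 = 36.25.
Check A: distance² to centre = 3.25 ≤ 36.25, so it lies inside.
All remaining points lie in this disk, and no smaller disk contains both endpoints, so this is the minimum enclosing circle.
r = √(36.25) ≈ 6.02.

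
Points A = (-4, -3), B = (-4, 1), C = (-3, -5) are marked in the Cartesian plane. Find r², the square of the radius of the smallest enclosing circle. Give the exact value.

Side lengths²: AB² = 16, AC² = 5, BC² = 37.
Since BC² = 37 ≥ 16 + 5 = 21, the angle opposite BC is not acute, so the smallest enclosing circle has BC as diameter.
Centre = midpoint of BC = (-3.5, -2), r² = 37/4 = 9.25.

9.25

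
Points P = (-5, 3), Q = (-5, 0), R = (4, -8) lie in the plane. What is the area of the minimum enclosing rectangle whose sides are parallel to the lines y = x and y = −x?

30

In coordinates u = x + y, v = x − y the rectangle is axis-aligned; the map (x,y)→(u,v) scales areas by 2.
u-values: -2, -5, -4; range = -2 − (-5) = 3.
v-values: -8, -5, 12; range = 12 − (-8) = 20.
Area = (3 × 20) / 2 = 30.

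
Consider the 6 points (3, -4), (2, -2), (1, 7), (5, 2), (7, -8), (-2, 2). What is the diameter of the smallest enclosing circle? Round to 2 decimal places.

The farthest pair is (1, 7)–(7, -8) with squared distance 261. The circle on this segment as diameter has centre (4, -0.5) and r² = 261/4 = 65.25.
Check (3, -4): distance² to centre = 13.25 ≤ 65.25, so it lies inside.
All remaining points lie in this disk, and no smaller disk contains both endpoints, so this is the minimum enclosing circle.
Diameter = 2r = 2√(65.25) ≈ 16.16.

16.16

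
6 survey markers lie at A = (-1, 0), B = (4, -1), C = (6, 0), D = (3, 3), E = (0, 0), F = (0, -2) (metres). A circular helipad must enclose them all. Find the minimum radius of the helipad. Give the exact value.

The farthest pair is A–C with squared distance 49. The circle on this segment as diameter has centre (2.5, 0) and r² = 49/4 = 12.25.
Check B: distance² to centre = 3.25 ≤ 12.25, so it lies inside.
All remaining points lie in this disk, and no smaller disk contains both endpoints, so this is the minimum enclosing circle.
r = √(12.25) = 3.5.

3.5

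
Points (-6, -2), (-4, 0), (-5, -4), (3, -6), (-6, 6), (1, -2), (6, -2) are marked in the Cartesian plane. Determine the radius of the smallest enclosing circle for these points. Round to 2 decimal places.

The minimum enclosing circle of a finite set is fixed by two of the points (as a diameter) or three (as a circumcircle).
The minimum enclosing circle is determined by three boundary points: (3, -6), (-6, 6), (6, -2).
Their circumcentre is (-7/6, 0.25) with r² = 8125/144.
The farthest remaining point (-5, -4) is at distance² 4717/144 ≤ 8125/144.
r = √(8125/144) ≈ 7.51.

7.51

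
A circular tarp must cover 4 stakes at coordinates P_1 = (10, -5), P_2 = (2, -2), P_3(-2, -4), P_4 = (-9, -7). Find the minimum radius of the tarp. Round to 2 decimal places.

9.55

The minimum enclosing circle of a finite set is fixed by two of the points (as a diameter) or three (as a circumcircle).
The farthest pair is P_1–P_4 with squared distance 365. The circle on this segment as diameter has centre (0.5, -6) and r² = 365/4 = 91.25.
Check P_2: distance² to centre = 18.25 ≤ 91.25, so it lies inside.
All remaining points lie in this disk, and no smaller disk contains both endpoints, so this is the minimum enclosing circle.
r = √(91.25) ≈ 9.55.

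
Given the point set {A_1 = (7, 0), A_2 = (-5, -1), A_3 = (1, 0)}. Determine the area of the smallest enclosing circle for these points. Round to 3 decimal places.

113.883

Side lengths²: A_1A_2² = 145, A_1A_3² = 36, A_2A_3² = 37.
Since A_1A_2² = 145 ≥ 37 + 36 = 73, the angle opposite A_1A_2 is not acute, so the smallest enclosing circle has A_1A_2 as diameter.
Centre = midpoint of A_1A_2 = (1, -0.5), r² = 145/4 = 36.25.
Area = π·r² = π·36.25 ≈ 113.883.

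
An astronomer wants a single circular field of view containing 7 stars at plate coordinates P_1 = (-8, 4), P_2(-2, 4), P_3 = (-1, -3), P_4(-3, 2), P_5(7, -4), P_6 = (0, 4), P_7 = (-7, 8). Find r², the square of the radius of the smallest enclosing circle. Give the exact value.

By Welzl's lemma the MEC is supported by two points (diametrically opposite) or three points (on a circumcircle).
The farthest pair is P_5–P_7 with squared distance 340. The circle on this segment as diameter has centre (0, 2) and r² = 340/4 = 85.
Check P_1: distance² to centre = 68 ≤ 85, so it lies inside.
All remaining points lie in this disk, and no smaller disk contains both endpoints, so this is the minimum enclosing circle.

85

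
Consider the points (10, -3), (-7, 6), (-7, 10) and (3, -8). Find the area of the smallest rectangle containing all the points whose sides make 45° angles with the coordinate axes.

180

In coordinates u = x + y, v = x − y the rectangle is axis-aligned; the map (x,y)→(u,v) scales areas by 2.
u-values: 7, -1, 3, -5; range = 7 − (-5) = 12.
v-values: 13, -13, -17, 11; range = 13 − (-17) = 30.
Area = (12 × 30) / 2 = 180.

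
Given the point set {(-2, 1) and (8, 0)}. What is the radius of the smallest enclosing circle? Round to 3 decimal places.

The smallest circle enclosing two points has them as diameter endpoints.
Centre = midpoint = (3, 0.5); r² = |(-2, 1)−(8, 0)|²/4 = 101/4 = 25.25.
r = √(25.25) ≈ 5.025.

5.025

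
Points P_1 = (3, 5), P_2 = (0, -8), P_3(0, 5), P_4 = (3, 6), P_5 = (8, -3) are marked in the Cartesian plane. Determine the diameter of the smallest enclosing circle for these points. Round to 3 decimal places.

A smallest enclosing disk is always determined by at most three of the input points on its boundary.
The farthest pair is P_2–P_4 with squared distance 205. The circle on this segment as diameter has centre (1.5, -1) and r² = 205/4 = 51.25.
Check P_1: distance² to centre = 38.25 ≤ 51.25, so it lies inside.
All remaining points lie in this disk, and no smaller disk contains both endpoints, so this is the minimum enclosing circle.
Diameter = 2r = 2√(51.25) ≈ 14.318.

14.318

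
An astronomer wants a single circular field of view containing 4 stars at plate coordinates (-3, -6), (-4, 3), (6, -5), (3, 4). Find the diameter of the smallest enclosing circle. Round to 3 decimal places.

A smallest enclosing disk is always determined by at most three of the input points on its boundary.
The farthest pair is (-4, 3)–(6, -5) with squared distance 164. The circle on this segment as diameter has centre (1, -1) and r² = 164/4 = 41.
Check (-3, -6): distance² to centre = 41 ≤ 41, so it lies inside.
All remaining points lie in this disk, and no smaller disk contains both endpoints, so this is the minimum enclosing circle.
Diameter = 2r = 2√41 ≈ 12.806.

12.806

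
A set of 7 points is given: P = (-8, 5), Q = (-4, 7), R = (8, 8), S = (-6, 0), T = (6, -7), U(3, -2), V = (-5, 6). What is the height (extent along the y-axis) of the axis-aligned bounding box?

max y = 8, min y = -7, so height = 15.

15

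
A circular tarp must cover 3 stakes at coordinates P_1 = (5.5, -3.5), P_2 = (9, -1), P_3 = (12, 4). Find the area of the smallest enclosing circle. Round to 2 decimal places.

77.36

Side lengths²: P_1P_2² = 18.5, P_1P_3² = 98.5, P_2P_3² = 34.
Since P_1P_3² = 98.5 ≥ 34 + 18.5 = 52.5, the angle opposite P_1P_3 is not acute, so the smallest enclosing circle has P_1P_3 as diameter.
Centre = midpoint of P_1P_3 = (8.75, 0.25), r² = 98.5/4 = 24.625.
Area = π·r² = π·24.625 ≈ 77.36.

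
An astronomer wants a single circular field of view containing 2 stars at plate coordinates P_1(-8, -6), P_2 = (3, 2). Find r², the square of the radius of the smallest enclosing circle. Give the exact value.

The smallest circle enclosing two points has them as diameter endpoints.
Centre = midpoint = (-2.5, -2); r² = |P_1P_2|²/4 = 185/4 = 46.25.

46.25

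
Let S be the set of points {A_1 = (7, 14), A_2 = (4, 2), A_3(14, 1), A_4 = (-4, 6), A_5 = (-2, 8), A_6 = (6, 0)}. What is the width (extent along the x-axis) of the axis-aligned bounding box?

18

max x = 14, min x = -4, so width = 18.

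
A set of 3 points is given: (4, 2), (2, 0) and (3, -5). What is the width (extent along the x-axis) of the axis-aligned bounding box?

2

max x = 4, min x = 2, so width = 2.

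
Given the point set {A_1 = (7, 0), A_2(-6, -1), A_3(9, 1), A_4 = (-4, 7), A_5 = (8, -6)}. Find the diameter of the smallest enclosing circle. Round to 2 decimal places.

17.69

The minimum enclosing circle of a finite set is fixed by two of the points (as a diameter) or three (as a circumcircle).
The farthest pair is A_4–A_5 with squared distance 313. The circle on this segment as diameter has centre (2, 0.5) and r² = 313/4 = 78.25.
Check A_1: distance² to centre = 25.25 ≤ 78.25, so it lies inside.
All remaining points lie in this disk, and no smaller disk contains both endpoints, so this is the minimum enclosing circle.
Diameter = 2r = 2√(78.25) ≈ 17.69.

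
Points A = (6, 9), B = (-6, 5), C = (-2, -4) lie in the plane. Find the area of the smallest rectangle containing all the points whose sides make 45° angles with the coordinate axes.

In coordinates u = x + y, v = x − y the rectangle is axis-aligned; the map (x,y)→(u,v) scales areas by 2.
u-values: 15, -1, -6; range = 15 − (-6) = 21.
v-values: -3, -11, 2; range = 2 − (-11) = 13.
Area = (21 × 13) / 2 = 136.5.

136.5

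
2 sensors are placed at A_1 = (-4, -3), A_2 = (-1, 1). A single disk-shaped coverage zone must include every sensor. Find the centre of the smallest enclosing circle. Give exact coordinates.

The smallest circle enclosing two points has them as diameter endpoints.
Centre = midpoint = (-2.5, -1); r² = |A_1A_2|²/4 = 25/4 = 6.25.
Centre = (-2.5, -1).

(-2.5, -1)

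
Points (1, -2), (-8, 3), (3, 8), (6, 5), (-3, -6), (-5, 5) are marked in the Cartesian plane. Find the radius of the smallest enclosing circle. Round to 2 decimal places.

By Welzl's lemma the MEC is supported by two points (diametrically opposite) or three points (on a circumcircle).
The minimum enclosing circle is determined by three boundary points: (-8, 3), (3, 8), (-3, -6).
Their circumcentre is (-35/62, 77/62) with r² = 112201/1922.
The farthest remaining point (6, 5) is at distance² 109969/1922 ≤ 112201/1922.
r = √(112201/1922) ≈ 7.64.

7.64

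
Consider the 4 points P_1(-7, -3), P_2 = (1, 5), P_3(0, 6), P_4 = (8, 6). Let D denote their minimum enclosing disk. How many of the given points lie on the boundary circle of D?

By Welzl's lemma the MEC is supported by two points (diametrically opposite) or three points (on a circumcircle).
The farthest pair is P_1–P_4 with squared distance 306. The circle on this segment as diameter has centre (0.5, 1.5) and r² = 306/4 = 76.5.
Check P_2: distance² to centre = 12.5 ≤ 76.5, so it lies inside.
All remaining points lie in this disk, and no smaller disk contains both endpoints, so this is the minimum enclosing circle.
The points at distance exactly r from the centre are P_1, P_4 — 2 points.

2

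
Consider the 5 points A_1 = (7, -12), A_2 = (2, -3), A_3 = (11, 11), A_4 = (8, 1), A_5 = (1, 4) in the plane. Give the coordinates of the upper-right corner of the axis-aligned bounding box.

x-range [1, 11], y-range [-12, 11].
The upper-right corner is (11, 11).

(11, 11)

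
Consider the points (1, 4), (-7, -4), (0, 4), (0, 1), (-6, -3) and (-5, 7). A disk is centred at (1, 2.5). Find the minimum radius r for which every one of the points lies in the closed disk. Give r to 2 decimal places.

10.31

The required radius is the distance from (1, 2.5) to the farthest point.
Squared distances: 2.25, 106.25, 3.25, 3.25, 79.25, 56.25.
Maximum is 106.25, attained at (-7, -4).
r = √(106.25) ≈ 10.31.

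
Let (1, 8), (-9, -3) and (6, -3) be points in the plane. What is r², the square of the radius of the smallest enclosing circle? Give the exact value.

16133/242

Call the three points A, B, C in the order given.
Side lengths²: AB² = 221, AC² = 146, BC² = 225.
Since BC² = 225 < 221 + 146 = 367, the triangle is acute, so the smallest enclosing circle is the circumcircle.
Circumcentre = (-1.5, 5/22), r² = 16133/242.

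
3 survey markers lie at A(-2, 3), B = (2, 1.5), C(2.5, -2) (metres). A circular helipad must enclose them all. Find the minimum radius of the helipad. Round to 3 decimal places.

3.363

Side lengths²: AB² = 18.25, AC² = 45.25, BC² = 12.5.
Since AC² = 45.25 ≥ 18.25 + 12.5 = 30.75, the angle opposite AC is not acute, so the smallest enclosing circle has AC as diameter.
Centre = midpoint of AC = (0.25, 0.5), r² = 45.25/4 = 11.3125.
r = √(11.3125) ≈ 3.363.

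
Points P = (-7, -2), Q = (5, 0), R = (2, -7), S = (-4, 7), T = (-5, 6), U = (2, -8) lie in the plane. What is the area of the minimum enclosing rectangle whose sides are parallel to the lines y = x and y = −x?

147

In coordinates u = x + y, v = x − y the rectangle is axis-aligned; the map (x,y)→(u,v) scales areas by 2.
u-values: -9, 5, -5, 3, 1, -6; range = 5 − (-9) = 14.
v-values: -5, 5, 9, -11, -11, 10; range = 10 − (-11) = 21.
Area = (14 × 21) / 2 = 147.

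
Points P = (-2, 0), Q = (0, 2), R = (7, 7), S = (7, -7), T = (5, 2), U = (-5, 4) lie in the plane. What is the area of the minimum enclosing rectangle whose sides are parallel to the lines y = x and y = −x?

In coordinates u = x + y, v = x − y the rectangle is axis-aligned; the map (x,y)→(u,v) scales areas by 2.
u-values: -2, 2, 14, 0, 7, -1; range = 14 − (-2) = 16.
v-values: -2, -2, 0, 14, 3, -9; range = 14 − (-9) = 23.
Area = (16 × 23) / 2 = 184.

184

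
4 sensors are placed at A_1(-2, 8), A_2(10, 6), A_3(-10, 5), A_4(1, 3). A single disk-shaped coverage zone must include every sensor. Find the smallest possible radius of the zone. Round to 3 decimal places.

10.012

A smallest enclosing disk is always determined by at most three of the input points on its boundary.
The farthest pair is A_2–A_3 with squared distance 401. The circle on this segment as diameter has centre (0, 5.5) and r² = 401/4 = 100.25.
Check A_1: distance² to centre = 10.25 ≤ 100.25, so it lies inside.
All remaining points lie in this disk, and no smaller disk contains both endpoints, so this is the minimum enclosing circle.
r = √(100.25) ≈ 10.012.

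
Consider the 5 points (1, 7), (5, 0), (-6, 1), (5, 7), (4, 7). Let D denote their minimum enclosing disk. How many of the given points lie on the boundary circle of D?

The minimum enclosing circle is determined by three boundary points: (5, 0), (-6, 1), (5, 7).
Their circumcentre is (-5/22, 3.5) with r² = 9577/242.
The farthest remaining point (4, 7) is at distance² 7289/242 ≤ 9577/242.
The points at distance exactly r from the centre are (5, 0), (-6, 1), (5, 7) — 3 points.

3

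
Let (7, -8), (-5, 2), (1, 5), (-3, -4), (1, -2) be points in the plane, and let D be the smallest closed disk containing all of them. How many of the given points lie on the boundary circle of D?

The minimum enclosing circle of a finite set is fixed by two of the points (as a diameter) or three (as a circumcircle).
The minimum enclosing circle is determined by three boundary points: (7, -8), (-5, 2), (1, 5).
Their circumcentre is (1.15625, -2.8125) with r² = 61.0595703125.
The farthest remaining point (-3, -4) is at distance² 18.6845703125 ≤ 61.0595703125.
The points at distance exactly r from the centre are (7, -8), (-5, 2), (1, 5) — 3 points.

3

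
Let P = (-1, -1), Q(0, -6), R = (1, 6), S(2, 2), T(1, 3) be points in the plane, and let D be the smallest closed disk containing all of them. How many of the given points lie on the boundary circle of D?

The farthest pair is Q–R with squared distance 145. The circle on this segment as diameter has centre (0.5, 0) and r² = 145/4 = 36.25.
Check P: distance² to centre = 3.25 ≤ 36.25, so it lies inside.
All remaining points lie in this disk, and no smaller disk contains both endpoints, so this is the minimum enclosing circle.
The points at distance exactly r from the centre are Q, R — 2 points.

2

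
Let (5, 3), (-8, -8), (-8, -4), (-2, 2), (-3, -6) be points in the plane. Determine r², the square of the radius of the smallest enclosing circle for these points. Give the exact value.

The minimum enclosing circle of a finite set is fixed by two of the points (as a diameter) or three (as a circumcircle).
The farthest pair is (5, 3)–(-8, -8) with squared distance 290. The circle on this segment as diameter has centre (-1.5, -2.5) and r² = 290/4 = 72.5.
Check (-8, -4): distance² to centre = 44.5 ≤ 72.5, so it lies inside.
All remaining points lie in this disk, and no smaller disk contains both endpoints, so this is the minimum enclosing circle.

72.5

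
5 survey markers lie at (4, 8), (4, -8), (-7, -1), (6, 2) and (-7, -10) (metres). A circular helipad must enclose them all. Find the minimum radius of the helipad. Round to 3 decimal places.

By Welzl's lemma the MEC is supported by two points (diametrically opposite) or three points (on a circumcircle).
The farthest pair is (4, 8)–(-7, -10) with squared distance 445. The circle on this segment as diameter has centre (-1.5, -1) and r² = 445/4 = 111.25.
Check (4, -8): distance² to centre = 79.25 ≤ 111.25, so it lies inside.
All remaining points lie in this disk, and no smaller disk contains both endpoints, so this is the minimum enclosing circle.
r = √(111.25) ≈ 10.548.

10.548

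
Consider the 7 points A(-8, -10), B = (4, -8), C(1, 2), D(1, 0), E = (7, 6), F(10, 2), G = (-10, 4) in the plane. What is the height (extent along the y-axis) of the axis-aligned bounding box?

16

max y = 6, min y = -10, so height = 16.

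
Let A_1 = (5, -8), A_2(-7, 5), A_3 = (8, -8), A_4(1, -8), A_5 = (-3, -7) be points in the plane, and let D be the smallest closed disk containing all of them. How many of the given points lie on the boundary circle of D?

2

The minimum enclosing circle of a finite set is fixed by two of the points (as a diameter) or three (as a circumcircle).
The farthest pair is A_2–A_3 with squared distance 394. The circle on this segment as diameter has centre (0.5, -1.5) and r² = 394/4 = 98.5.
Check A_1: distance² to centre = 62.5 ≤ 98.5, so it lies inside.
All remaining points lie in this disk, and no smaller disk contains both endpoints, so this is the minimum enclosing circle.
The points at distance exactly r from the centre are A_2, A_3 — 2 points.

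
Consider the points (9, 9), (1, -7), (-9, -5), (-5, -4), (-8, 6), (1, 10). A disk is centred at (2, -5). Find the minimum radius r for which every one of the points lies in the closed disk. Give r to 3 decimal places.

15.652

The required radius is the distance from (2, -5) to the farthest point.
Squared distances: 245, 5, 121, 50, 221, 226.
Maximum is 245, attained at (9, 9).
r = √245 ≈ 15.652.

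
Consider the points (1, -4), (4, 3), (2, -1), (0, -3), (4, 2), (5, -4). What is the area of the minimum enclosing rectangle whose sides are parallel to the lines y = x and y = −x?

40

In coordinates u = x + y, v = x − y the rectangle is axis-aligned; the map (x,y)→(u,v) scales areas by 2.
u-values: -3, 7, 1, -3, 6, 1; range = 7 − (-3) = 10.
v-values: 5, 1, 3, 3, 2, 9; range = 9 − 1 = 8.
Area = (10 × 8) / 2 = 40.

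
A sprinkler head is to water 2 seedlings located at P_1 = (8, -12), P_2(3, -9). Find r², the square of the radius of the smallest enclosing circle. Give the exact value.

8.5

The smallest circle enclosing two points has them as diameter endpoints.
Centre = midpoint = (5.5, -10.5); r² = |P_1P_2|²/4 = 34/4 = 8.5.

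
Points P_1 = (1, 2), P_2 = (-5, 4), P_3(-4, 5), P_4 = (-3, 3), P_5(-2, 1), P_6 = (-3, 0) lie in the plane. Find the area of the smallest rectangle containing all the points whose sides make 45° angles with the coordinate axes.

24

In coordinates u = x + y, v = x − y the rectangle is axis-aligned; the map (x,y)→(u,v) scales areas by 2.
u-values: 3, -1, 1, 0, -1, -3; range = 3 − (-3) = 6.
v-values: -1, -9, -9, -6, -3, -3; range = -1 − (-9) = 8.
Area = (6 × 8) / 2 = 24.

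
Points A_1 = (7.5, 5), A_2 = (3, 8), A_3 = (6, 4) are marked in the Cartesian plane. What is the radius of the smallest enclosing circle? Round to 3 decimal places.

Side lengths²: A_1A_2² = 29.25, A_1A_3² = 3.25, A_2A_3² = 25.
Since A_1A_2² = 29.25 ≥ 25 + 3.25 = 28.25, the angle opposite A_1A_2 is not acute, so the smallest enclosing circle has A_1A_2 as diameter.
Centre = midpoint of A_1A_2 = (5.25, 6.5), r² = 29.25/4 = 7.3125.
r = √(7.3125) ≈ 2.704.

2.704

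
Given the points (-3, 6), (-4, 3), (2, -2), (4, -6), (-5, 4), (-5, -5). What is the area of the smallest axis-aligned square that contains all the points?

The bounding box has width 9 and height 12.
An axis-aligned square enclosing the set must have side ≥ max(width, height).
So the minimum side is max(9, 12) = 12.
Area = 12² = 144.

144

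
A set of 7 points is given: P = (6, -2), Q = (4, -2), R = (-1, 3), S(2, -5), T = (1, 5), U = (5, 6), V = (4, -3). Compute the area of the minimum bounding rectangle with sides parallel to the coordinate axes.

x ranges over [-1, 6], width 7.
y ranges over [-5, 6], height 11.
Area = 7 × 11 = 77.

77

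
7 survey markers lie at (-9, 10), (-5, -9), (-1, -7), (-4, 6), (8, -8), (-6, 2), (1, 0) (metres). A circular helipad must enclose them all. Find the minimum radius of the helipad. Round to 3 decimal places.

The farthest pair is (-9, 10)–(8, -8) with squared distance 613. The circle on this segment as diameter has centre (-0.5, 1) and r² = 613/4 = 153.25.
Check (-5, -9): distance² to centre = 120.25 ≤ 153.25, so it lies inside.
All remaining points lie in this disk, and no smaller disk contains both endpoints, so this is the minimum enclosing circle.
r = √(153.25) ≈ 12.379.

12.379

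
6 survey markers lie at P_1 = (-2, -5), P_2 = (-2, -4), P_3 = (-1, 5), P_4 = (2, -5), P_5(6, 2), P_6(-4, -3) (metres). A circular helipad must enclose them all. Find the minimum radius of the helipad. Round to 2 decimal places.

The minimum enclosing circle is determined by three boundary points: P_3, P_5, P_6.
Their circumcentre is (23/26, -7/26) with r² = 10585/338.
The farthest remaining point P_1 is at distance² 10377/338 ≤ 10585/338.
r = √(10585/338) ≈ 5.60.

5.60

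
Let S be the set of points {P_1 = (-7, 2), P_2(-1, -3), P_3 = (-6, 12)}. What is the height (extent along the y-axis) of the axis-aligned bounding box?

max y = 12, min y = -3, so height = 15.

15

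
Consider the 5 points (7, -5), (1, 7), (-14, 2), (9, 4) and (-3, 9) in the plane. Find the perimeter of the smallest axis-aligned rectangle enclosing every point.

Width = max x − min x = 9 − (-14) = 23.
Height = max y − min y = 9 − (-5) = 14.
Perimeter = 2(23 + 14) = 74.

74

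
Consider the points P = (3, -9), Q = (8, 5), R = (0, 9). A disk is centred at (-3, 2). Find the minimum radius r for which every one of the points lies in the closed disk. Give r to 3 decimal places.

The required radius is the distance from (-3, 2) to the farthest point.
Squared distances: 157, 130, 58.
Maximum is 157, attained at P.
r = √157 ≈ 12.530.

12.530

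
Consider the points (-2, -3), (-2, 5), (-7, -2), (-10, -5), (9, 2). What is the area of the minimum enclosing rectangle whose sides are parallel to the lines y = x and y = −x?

182

In coordinates u = x + y, v = x − y the rectangle is axis-aligned; the map (x,y)→(u,v) scales areas by 2.
u-values: -5, 3, -9, -15, 11; range = 11 − (-15) = 26.
v-values: 1, -7, -5, -5, 7; range = 7 − (-7) = 14.
Area = (26 × 14) / 2 = 182.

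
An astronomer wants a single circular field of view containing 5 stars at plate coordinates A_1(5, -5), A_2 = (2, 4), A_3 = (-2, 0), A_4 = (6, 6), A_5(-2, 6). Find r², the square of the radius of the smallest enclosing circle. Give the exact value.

By Welzl's lemma the MEC is supported by two points (diametrically opposite) or three points (on a circumcircle).
The minimum enclosing circle is determined by three boundary points: A_1, A_4, A_5.
Their circumcentre is (2, 9/11) with r² = 5185/121.
The farthest remaining point A_3 is at distance² 2017/121 ≤ 5185/121.

5185/121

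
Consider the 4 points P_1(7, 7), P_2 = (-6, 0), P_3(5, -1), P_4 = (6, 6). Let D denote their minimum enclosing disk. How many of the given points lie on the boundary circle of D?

2

By Welzl's lemma the MEC is supported by two points (diametrically opposite) or three points (on a circumcircle).
The farthest pair is P_1–P_2 with squared distance 218. The circle on this segment as diameter has centre (0.5, 3.5) and r² = 218/4 = 54.5.
Check P_3: distance² to centre = 40.5 ≤ 54.5, so it lies inside.
All remaining points lie in this disk, and no smaller disk contains both endpoints, so this is the minimum enclosing circle.
The points at distance exactly r from the centre are P_1, P_2 — 2 points.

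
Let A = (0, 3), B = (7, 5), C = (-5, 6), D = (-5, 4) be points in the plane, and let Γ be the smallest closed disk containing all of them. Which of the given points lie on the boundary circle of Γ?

B, C, D

By Welzl's lemma the MEC is supported by two points (diametrically opposite) or three points (on a circumcircle).
The minimum enclosing circle is determined by three boundary points: B, C, D.
Their circumcentre is (23/24, 5) with r² = 21025/576.
The farthest remaining point A is at distance² 2833/576 ≤ 21025/576.
The points at distance exactly r from the centre are B, C, D — 3 points.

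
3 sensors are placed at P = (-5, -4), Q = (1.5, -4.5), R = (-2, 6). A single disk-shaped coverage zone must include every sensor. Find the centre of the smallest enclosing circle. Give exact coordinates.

(-53/38, 7/19)

Side lengths²: PQ² = 42.5, PR² = 109, QR² = 122.5.
Since QR² = 122.5 < 109 + 42.5 = 151.5, the triangle is acute, so the smallest enclosing circle is the circumcircle.
Circumcentre = (-53/38, 7/19), r² = 46325/1444.
Centre = (-53/38, 7/19).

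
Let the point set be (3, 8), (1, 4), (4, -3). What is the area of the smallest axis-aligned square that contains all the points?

The bounding box has width 3 and height 11.
An axis-aligned square enclosing the set must have side ≥ max(width, height).
So the minimum side is max(3, 11) = 11.
Area = 11² = 121.

121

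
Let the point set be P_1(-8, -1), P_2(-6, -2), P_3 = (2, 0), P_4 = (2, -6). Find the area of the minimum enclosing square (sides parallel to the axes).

100

The bounding box has width 10 and height 6.
An axis-aligned square enclosing the set must have side ≥ max(width, height).
So the minimum side is max(10, 6) = 10.
Area = 10² = 100.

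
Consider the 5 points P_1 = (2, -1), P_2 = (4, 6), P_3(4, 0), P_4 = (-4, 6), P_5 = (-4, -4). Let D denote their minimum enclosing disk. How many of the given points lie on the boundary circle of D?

The farthest pair is P_2–P_5 with squared distance 164. The circle on this segment as diameter has centre (0, 1) and r² = 164/4 = 41.
Check P_1: distance² to centre = 8 ≤ 41, so it lies inside.
All remaining points lie in this disk, and no smaller disk contains both endpoints, so this is the minimum enclosing circle.
The points at distance exactly r from the centre are P_2, P_4, P_5 — 3 points.

3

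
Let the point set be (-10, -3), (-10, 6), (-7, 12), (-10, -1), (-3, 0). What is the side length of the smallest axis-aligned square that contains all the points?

15

The bounding box has width 7 and height 15.
An axis-aligned square enclosing the set must have side ≥ max(width, height).
So the minimum side is max(7, 15) = 15.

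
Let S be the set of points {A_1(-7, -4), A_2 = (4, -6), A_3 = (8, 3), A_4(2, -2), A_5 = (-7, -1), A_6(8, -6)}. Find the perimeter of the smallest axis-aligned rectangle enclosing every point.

48

Width = max x − min x = 8 − (-7) = 15.
Height = max y − min y = 3 − (-6) = 9.
Perimeter = 2(15 + 9) = 48.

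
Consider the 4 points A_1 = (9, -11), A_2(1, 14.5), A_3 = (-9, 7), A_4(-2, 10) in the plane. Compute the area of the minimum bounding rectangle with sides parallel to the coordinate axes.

459

x ranges over [-9, 9], width 18.
y ranges over [-11, 14.5], height 25.5.
Area = 18 × 25.5 = 459.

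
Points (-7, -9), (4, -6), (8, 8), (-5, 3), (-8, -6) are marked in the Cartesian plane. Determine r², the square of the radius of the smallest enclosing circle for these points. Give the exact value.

The farthest pair is (-7, -9)–(8, 8) with squared distance 514. The circle on this segment as diameter has centre (0.5, -0.5) and r² = 514/4 = 128.5.
Check (4, -6): distance² to centre = 42.5 ≤ 128.5, so it lies inside.
All remaining points lie in this disk, and no smaller disk contains both endpoints, so this is the minimum enclosing circle.

128.5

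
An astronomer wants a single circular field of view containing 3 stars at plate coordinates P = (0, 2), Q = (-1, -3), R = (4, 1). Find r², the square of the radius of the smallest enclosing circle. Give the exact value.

Side lengths²: PQ² = 26, PR² = 17, QR² = 41.
Since QR² = 41 < 26 + 17 = 43, the triangle is acute, so the smallest enclosing circle is the circumcircle.
Circumcentre = (59/42, -37/42), r² = 9061/882.

9061/882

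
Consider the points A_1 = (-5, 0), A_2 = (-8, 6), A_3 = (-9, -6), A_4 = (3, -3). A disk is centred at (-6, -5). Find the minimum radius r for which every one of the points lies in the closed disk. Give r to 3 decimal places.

11.180

The required radius is the distance from (-6, -5) to the farthest point.
Squared distances: 26, 125, 10, 85.
Maximum is 125, attained at A_2.
r = √125 ≈ 11.180.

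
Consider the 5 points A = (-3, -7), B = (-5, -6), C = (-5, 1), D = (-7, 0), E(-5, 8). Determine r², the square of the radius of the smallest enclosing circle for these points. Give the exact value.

The farthest pair is A–E with squared distance 229. The circle on this segment as diameter has centre (-4, 0.5) and r² = 229/4 = 57.25.
Check B: distance² to centre = 43.25 ≤ 57.25, so it lies inside.
All remaining points lie in this disk, and no smaller disk contains both endpoints, so this is the minimum enclosing circle.

57.25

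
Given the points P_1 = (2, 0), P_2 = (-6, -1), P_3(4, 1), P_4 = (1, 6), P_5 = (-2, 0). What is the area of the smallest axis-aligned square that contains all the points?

The bounding box has width 10 and height 7.
An axis-aligned square enclosing the set must have side ≥ max(width, height).
So the minimum side is max(10, 7) = 10.
Area = 10² = 100.

100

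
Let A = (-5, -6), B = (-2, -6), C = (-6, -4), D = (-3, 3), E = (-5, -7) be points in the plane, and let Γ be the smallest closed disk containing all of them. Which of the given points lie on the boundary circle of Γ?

D, E

A smallest enclosing disk is always determined by at most three of the input points on its boundary.
The farthest pair is D–E with squared distance 104. The circle on this segment as diameter has centre (-4, -2) and r² = 104/4 = 26.
Check A: distance² to centre = 17 ≤ 26, so it lies inside.
All remaining points lie in this disk, and no smaller disk contains both endpoints, so this is the minimum enclosing circle.
The points at distance exactly r from the centre are D, E — 2 points.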